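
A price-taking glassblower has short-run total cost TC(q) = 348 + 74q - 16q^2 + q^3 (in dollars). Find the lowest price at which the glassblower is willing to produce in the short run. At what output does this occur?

Short-run supply begins at min AVC. From VC = 74q - 16q^2 + q^3, AVC = 74 - 16q + q^2.
At the minimum of AVC, MC = AVC. MC = 74 - 32q + 3q^2; setting MC = AVC gives 2q^2 - 16q = 0, so q = 8. min AVC = 10.
For P < $10 the firm produces nothing.

$10 per unit, at q = 8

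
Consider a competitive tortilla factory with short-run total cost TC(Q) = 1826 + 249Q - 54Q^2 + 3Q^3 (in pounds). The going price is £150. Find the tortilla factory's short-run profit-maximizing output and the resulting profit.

Profit = -£374 at Q = 11

AVC = 249 - 54Q + 3Q^2 has its minimum £6 at Q = 9; price £150 clears that bar, so the firm operates.
With MC = 249 - 108Q + 9Q^2, P = MC on the upward-sloping part at Q* = 11.
TR = 150·11 = 1650. TC = 1826 + 198 = 2024. Profit = 1650 − 2024 = -£374.
That loss of £374 beats the £1826 the firm would lose by shutting down; producing recovers £1452 of fixed cost.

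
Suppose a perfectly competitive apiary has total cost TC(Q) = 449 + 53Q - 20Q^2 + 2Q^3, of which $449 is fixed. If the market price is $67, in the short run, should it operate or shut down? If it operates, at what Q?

Produce at Q = 7

Strip out fixed cost: VC = 53Q - 20Q^2 + 2Q^3. Then AVC = 53 - 20Q + 2Q^2 and MC = 53 - 40Q + 6Q^2.
The AVC parabola has its vertex at Q = 20/4 = 5, where AVC = 53 - 20·5 + 2·5^2 = $3.
Because $67 ≥ $3, revenue can cover variable cost; the firm operates.
Set P = MC: 67 = 53 - 40Q + 6Q^2 → -14 - 40Q + 6Q^2 = 0. The roots are Q = -1/3 and Q = 7; the profit-maximizing output is on the rising part of MC, so Q* = 7.
Check: AVC at Q = 7 is $11 ≤ P, so revenue covers variable cost.
Profit = P·Q − TC = 67·7 − 526 = -$57, a loss, but smaller than the $449 fixed cost the firm would lose by shutting down.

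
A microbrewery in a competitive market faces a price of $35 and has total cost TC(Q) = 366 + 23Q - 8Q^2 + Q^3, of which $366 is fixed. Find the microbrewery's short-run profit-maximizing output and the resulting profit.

AVC = 23 - 8Q + Q^2 has its minimum $7 at Q = 4; price $35 clears that bar, so the firm operates.
With MC = 23 - 16Q + 3Q^2, P = MC on the upward-sloping part at Q* = 6.
TR = 35·6 = 210. TC = 366 + 66 = 432. Profit = 210 − 432 = -$222.
By producing, the firm covers all variable cost plus $144 of fixed cost; shutting down would lose the full $366.

Profit = -$222 at Q = 6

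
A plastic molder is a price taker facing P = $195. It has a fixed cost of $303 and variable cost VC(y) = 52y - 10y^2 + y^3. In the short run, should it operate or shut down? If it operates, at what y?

Produce at y = 11

From TC, MC = TC'(y) = 52 - 20y + 3y^2 and AVC = VC/y = 52 - 10y + y^2.
The AVC parabola has its vertex at y = 10/2 = 5, where AVC = 52 - 10·5 + 5^2 = $27.
Because $195 ≥ $27, revenue can cover variable cost; the firm operates.
P = MC gives -143 - 20y + 3y^2 = 0, with roots -13/3 and 11. Take the larger (rising MC): y* = 11.
Check: AVC at y = 11 is $63 ≤ P, so revenue covers variable cost.
Profit = P·y − TC = 195·11 − 996 = $1149.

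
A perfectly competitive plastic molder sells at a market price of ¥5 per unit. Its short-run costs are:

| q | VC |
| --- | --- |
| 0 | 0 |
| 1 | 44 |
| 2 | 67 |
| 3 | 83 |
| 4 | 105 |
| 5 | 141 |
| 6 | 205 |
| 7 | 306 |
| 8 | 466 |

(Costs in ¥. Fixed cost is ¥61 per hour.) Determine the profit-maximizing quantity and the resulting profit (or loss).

Tabulate TR − TC: q=0: -61; q=1: -100; q=2: -118; q=3: -129; q=4: -146; q=5: -177; q=6: -236; q=7: -332; q=8: -487.
Profit is highest at q = 0. Equivalently, the lowest AVC in the table is 105/4 ≈ ¥26.25 at q = 4, and P = ¥5 falls below it — price never covers variable cost, so the firm shuts down and loses only its fixed cost.

q = 0 (shut down); profit = -¥61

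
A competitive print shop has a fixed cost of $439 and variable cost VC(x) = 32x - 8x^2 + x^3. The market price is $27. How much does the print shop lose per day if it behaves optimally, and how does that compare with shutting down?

AVC = 32 - 8x + x^2; min AVC = $16 at x = 4. Since P = $27 ≥ min AVC, the firm produces.
MC = 32 - 16x + 3x^2. Setting P = MC and taking the root on the rising branch gives x* = 5.
TR = 27·5 = 135. TC = 439 + 85 = 524. Profit = 135 − 524 = -$389.
By producing, the firm covers all variable cost plus $50 of fixed cost; shutting down would lose the full $439.

Profit = -$389 at x = 5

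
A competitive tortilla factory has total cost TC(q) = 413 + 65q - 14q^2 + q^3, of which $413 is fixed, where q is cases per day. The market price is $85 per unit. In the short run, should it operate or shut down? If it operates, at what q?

Produce at q = 10

From TC, MC = TC'(q) = 65 - 28q + 3q^2 and AVC = VC/q = 65 - 14q + q^2.
AVC hits its minimum where MC = AVC, at q = 7, giving min AVC = 65 - 14·7 + 7^2 = $16.
Because $85 ≥ $16, revenue can cover variable cost; the firm operates.
Set P = MC: 85 = 65 - 28q + 3q^2 → -20 - 28q + 3q^2 = 0. The roots are q = -2/3 and q = 10; the profit-maximizing output is on the rising part of MC, so q* = 10.
Check: AVC at q = 10 is $25 ≤ P, so revenue covers variable cost.
Profit = P·q − TC = 85·10 − 663 = $187.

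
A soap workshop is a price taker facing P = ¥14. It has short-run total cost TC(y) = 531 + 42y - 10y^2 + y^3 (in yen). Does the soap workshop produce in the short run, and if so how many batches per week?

Shut down

From TC, MC = TC'(y) = 42 - 20y + 3y^2 and AVC = VC/y = 42 - 10y + y^2.
AVC hits its minimum where MC = AVC, at y = 5, giving min AVC = 42 - 10·5 + 5^2 = ¥17.
Since P = ¥14 < min AVC = ¥17, price fails to cover variable cost at any output.
Shutting down limits the loss to fixed cost, ¥531.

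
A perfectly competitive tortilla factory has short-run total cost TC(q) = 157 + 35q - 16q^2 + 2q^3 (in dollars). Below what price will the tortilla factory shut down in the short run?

Short-run supply begins at min AVC. From VC = 35q - 16q^2 + 2q^3, AVC = 35 - 16q + 2q^2.
dAVC/dq = -16 + 4q = 0 gives q = 4. min AVC = 35 - 16·4 + 2·4^2 = 3.
So the shutdown price is $3.

$3 per unit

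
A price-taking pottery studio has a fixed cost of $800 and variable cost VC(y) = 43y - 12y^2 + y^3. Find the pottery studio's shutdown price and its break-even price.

Shutdown price = $7; break-even price = $103

Shutdown price = min AVC. AVC = 43 - 12y + y^2, with vertex at y = 6 and minimum $7.
ATC = 800/y + 43 - 12y + y^2. Setting dATC/dy = −800/y^2 − 12 + 2y = 0 gives y = 10 (since 2·10^3 − 12·10^2 = 800).
min ATC = 800/10 + 43 − 12·10 + 10^2 = $103. That is the break-even price.
Between these two prices the firm operates at a loss; above $103 it earns a profit.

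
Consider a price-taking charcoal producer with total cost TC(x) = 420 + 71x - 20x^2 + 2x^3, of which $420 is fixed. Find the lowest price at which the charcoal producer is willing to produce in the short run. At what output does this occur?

$21 per unit, at x = 5

The shutdown price is the minimum of AVC. VC = 71x - 20x^2 + 2x^3, so AVC = 71 - 20x + 2x^2.
At the minimum of AVC, MC = AVC. MC = 71 - 40x + 6x^2; setting MC = AVC gives 4x^2 - 20x = 0, so x = 5. min AVC = 21.
For P < $21 the firm produces nothing.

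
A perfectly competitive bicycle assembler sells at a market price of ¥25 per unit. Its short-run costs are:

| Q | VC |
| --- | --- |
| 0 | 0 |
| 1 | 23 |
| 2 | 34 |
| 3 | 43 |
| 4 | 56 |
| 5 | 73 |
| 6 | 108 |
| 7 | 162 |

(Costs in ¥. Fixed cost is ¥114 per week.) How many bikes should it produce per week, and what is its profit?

Profit at each row (π = 25Q − TC): Q=0: -114; Q=1: -112; Q=2: -98; Q=3: -82; Q=4: -70; Q=5: -62; Q=6: -72; Q=7: -101.
Profit is maximized at Q = 5. AVC there is 73/5 = ¥14.60 ≤ P, so producing beats shutting down (which would give -¥114).

Q = 5; profit = -¥62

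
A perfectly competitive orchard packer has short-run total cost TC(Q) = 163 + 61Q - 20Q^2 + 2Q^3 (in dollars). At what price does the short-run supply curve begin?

$11 per unit

The firm shuts down when price falls below the minimum of average variable cost. AVC = VC/Q = 61 - 20Q + 2Q^2.
At the minimum of AVC, MC = AVC. MC = 61 - 40Q + 6Q^2; setting MC = AVC gives 4Q^2 - 20Q = 0, so Q = 5. min AVC = 11.
So the shutdown price is $11.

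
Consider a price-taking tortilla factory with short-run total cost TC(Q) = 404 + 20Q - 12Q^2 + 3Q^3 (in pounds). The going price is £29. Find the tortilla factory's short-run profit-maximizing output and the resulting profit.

Profit = -£350 at Q = 3

AVC = 20 - 12Q + 3Q^2 has its minimum £8 at Q = 2; price £29 clears that bar, so the firm operates.
With MC = 20 - 24Q + 9Q^2, P = MC on the upward-sloping part at Q* = 3.
TR = 29·3 = 87. TC = 404 + 33 = 437. Profit = 87 − 437 = -£350.
Shutting down would mean losing the fixed cost of £404, so operating at a loss of £350 is better by £54.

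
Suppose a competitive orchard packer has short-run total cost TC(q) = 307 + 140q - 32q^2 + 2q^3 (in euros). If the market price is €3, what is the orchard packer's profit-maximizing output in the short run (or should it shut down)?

Strip out fixed cost: VC = 140q - 32q^2 + 2q^3. Then AVC = 140 - 32q + 2q^2 and MC = 140 - 64q + 6q^2.
AVC hits its minimum where MC = AVC, at q = 8, giving min AVC = 140 - 32·8 + 2·8^2 = €12.
P = €3 lies below min AVC = €12; no output level covers variable cost.
Best response: produce nothing and absorb the €307 fixed cost.

Shut down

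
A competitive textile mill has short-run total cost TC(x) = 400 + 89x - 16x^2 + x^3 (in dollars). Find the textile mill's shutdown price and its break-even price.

AVC = 89 - 16x + x^2; minimized at x = 8, giving min AVC = $25. That is the shutdown price.
ATC = 400/x + 89 - 16x + x^2. Setting dATC/dx = −400/x^2 − 16 + 2x = 0 gives x = 10 (since 2·10^3 − 16·10^2 = 400).
min ATC = 400/10 + 89 − 16·10 + 10^2 = $69. That is the break-even price.
Between these two prices the firm operates at a loss; above $69 it earns a profit.

Shutdown price = $25; break-even price = $69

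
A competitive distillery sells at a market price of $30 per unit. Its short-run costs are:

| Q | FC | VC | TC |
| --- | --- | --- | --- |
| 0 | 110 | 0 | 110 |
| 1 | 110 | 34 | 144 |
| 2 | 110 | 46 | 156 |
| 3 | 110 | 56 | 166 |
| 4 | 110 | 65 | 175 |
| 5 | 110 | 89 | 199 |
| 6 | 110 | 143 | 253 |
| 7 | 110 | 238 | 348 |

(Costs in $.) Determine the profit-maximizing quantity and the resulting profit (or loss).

Q = 5; profit = -$49

Profit at each row (π = 30Q − TC): Q=0: -110; Q=1: -114; Q=2: -96; Q=3: -76; Q=4: -55; Q=5: -49; Q=6: -73; Q=7: -138.
Profit is maximized at Q = 5. AVC there is 89/5 = $17.80 ≤ P, so producing beats shutting down (which would give -$110).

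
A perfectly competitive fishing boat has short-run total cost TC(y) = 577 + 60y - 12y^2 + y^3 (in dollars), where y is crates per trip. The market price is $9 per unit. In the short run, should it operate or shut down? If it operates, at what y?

Strip out fixed cost: VC = 60y - 12y^2 + y^3. Then AVC = 60 - 12y + y^2 and MC = 60 - 24y + 3y^2.
The AVC parabola has its vertex at y = 12/2 = 6, where AVC = 60 - 12·6 + 6^2 = $24.
Since P = $9 < min AVC = $24, price fails to cover variable cost at any output.
Best response: produce nothing and absorb the $577 fixed cost.

Shut down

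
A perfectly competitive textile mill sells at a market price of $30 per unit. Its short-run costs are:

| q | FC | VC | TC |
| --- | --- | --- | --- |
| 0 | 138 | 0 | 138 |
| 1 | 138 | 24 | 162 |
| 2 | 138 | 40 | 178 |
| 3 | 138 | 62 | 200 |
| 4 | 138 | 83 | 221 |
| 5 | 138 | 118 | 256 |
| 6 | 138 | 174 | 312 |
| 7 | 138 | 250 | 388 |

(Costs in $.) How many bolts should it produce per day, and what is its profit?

q = 4; profit = -$101

Tabulate TR − TC: q=0: -138; q=1: -132; q=2: -118; q=3: -110; q=4: -101; q=5: -106; q=6: -132; q=7: -178.
Profit is maximized at q = 4. AVC there is 83/4 = $20.75 ≤ P, so producing beats shutting down (which would give -$138).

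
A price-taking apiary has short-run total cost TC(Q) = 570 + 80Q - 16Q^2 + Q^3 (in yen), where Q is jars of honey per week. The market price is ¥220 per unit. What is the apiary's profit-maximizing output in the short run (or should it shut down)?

Produce at Q = 14

Strip out fixed cost: VC = 80Q - 16Q^2 + Q^3. Then AVC = 80 - 16Q + Q^2 and MC = 80 - 32Q + 3Q^2.
AVC hits its minimum where MC = AVC, at Q = 8, giving min AVC = 80 - 16·8 + 8^2 = ¥16.
P = ¥220 exceeds min AVC = ¥16, so the firm stays open.
Solving P = MC: -140 - 32Q + 3Q^2 = 0 ⇒ Q = -10/3 or 14. On the upward-sloping branch, Q* = 14.
Check: AVC at Q = 14 is ¥52 ≤ P, so revenue covers variable cost.
Profit = P·Q − TC = 220·14 − 1298 = ¥1782.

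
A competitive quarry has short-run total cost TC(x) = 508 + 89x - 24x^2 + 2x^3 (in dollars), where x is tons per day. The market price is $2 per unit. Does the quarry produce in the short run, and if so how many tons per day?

Strip out fixed cost: VC = 89x - 24x^2 + 2x^3. Then AVC = 89 - 24x + 2x^2 and MC = 89 - 48x + 6x^2.
The AVC parabola has its vertex at x = 24/4 = 6, where AVC = 89 - 24·6 + 2·6^2 = $17.
P = $2 lies below min AVC = $17; no output level covers variable cost.
The firm minimizes its loss by shutting down and losing only its fixed cost of $508.

Shut down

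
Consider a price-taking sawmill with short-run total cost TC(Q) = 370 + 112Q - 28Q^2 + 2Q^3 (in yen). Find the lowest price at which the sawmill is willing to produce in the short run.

The firm shuts down when price falls below the minimum of average variable cost. AVC = VC/Q = 112 - 28Q + 2Q^2.
dAVC/dQ = -28 + 4Q = 0 gives Q = 7. min AVC = 112 - 28·7 + 2·7^2 = 14.
So the shutdown price is ¥14.

¥14 per unit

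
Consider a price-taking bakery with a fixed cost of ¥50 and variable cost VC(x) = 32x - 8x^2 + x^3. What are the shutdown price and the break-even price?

AVC = 32 - 8x + x^2; minimized at x = 4, giving min AVC = ¥16. That is the shutdown price.
ATC = 50/x + 32 - 8x + x^2. Setting dATC/dx = −50/x^2 − 8 + 2x = 0 gives x = 5 (since 2·5^3 − 8·5^2 = 50).
min ATC = 50/5 + 32 − 8·5 + 5^2 = ¥27. That is the break-even price.
For ¥16 ≤ P < ¥27 the firm produces at a loss; below ¥16 it shuts down.

Shutdown price = ¥16; break-even price = ¥27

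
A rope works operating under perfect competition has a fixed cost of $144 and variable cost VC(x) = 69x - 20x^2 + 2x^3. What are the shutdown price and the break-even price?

Shutdown price = $19; break-even price = $45

Shutdown price = min AVC. AVC = 69 - 20x + 2x^2, with vertex at x = 5 and minimum $19.
ATC = 144/x + 69 - 20x + 2x^2. Setting dATC/dx = −144/x^2 − 20 + 4x = 0 gives x = 6 (since 4·6^3 − 20·6^2 = 144).
min ATC = 144/6 + 69 − 20·6 + 2·6^2 = $45. That is the break-even price.
Between these two prices the firm operates at a loss; above $45 it earns a profit.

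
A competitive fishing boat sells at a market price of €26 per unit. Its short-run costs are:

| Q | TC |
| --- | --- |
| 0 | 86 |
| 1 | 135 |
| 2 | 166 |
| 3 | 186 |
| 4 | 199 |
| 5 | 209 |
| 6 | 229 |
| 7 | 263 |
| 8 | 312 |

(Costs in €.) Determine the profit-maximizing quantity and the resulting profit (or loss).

Q = 6; profit = -€73

Compute π = P·Q − TC at each output: Q=0: -86; Q=1: -109; Q=2: -114; Q=3: -108; Q=4: -95; Q=5: -79; Q=6: -73; Q=7: -81; Q=8: -104.
Profit is maximized at Q = 6. AVC there is 143/6 = €23.83 ≤ P, so producing beats shutting down (which would give -€86).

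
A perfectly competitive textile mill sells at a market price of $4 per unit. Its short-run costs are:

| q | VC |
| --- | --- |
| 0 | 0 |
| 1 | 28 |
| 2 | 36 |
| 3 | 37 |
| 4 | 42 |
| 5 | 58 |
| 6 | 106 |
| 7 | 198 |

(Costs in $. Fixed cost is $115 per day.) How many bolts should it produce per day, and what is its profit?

q = 0 (shut down); profit = -$115

Profit at each row (π = 4q − TC): q=0: -115; q=1: -139; q=2: -143; q=3: -140; q=4: -141; q=5: -153; q=6: -197; q=7: -285.
Profit is highest at q = 0. Equivalently, the lowest AVC in the table is 42/4 ≈ $10.50 at q = 4, and P = $4 falls below it — price never covers variable cost, so the firm shuts down and loses only its fixed cost.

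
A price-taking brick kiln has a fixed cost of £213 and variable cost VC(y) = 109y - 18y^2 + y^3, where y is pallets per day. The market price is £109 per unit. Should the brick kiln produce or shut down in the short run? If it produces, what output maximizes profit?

Produce at y = 12

Strip out fixed cost: VC = 109y - 18y^2 + y^3. Then AVC = 109 - 18y + y^2 and MC = 109 - 36y + 3y^2.
AVC is minimized where dAVC/dy = -18 + 2y = 0, at y = 9; min AVC = 109 - 18·9 + 9^2 = £28.
P = £109 exceeds min AVC = £28, so the firm stays open.
Solving P = MC: -36y + 3y^2 = 0 ⇒ y = 0 or 12. On the upward-sloping branch, y* = 12.
Check: AVC at y = 12 is £37 ≤ P, so revenue covers variable cost.
Profit = P·y − TC = 109·12 − 657 = £651.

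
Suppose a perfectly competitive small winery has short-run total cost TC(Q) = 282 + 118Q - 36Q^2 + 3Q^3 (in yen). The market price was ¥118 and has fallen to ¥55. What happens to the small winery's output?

MC = 118 - 72Q + 9Q^2; the shutdown threshold is min AVC = ¥10 (at Q = 6).
At P = ¥118 ≥ min AVC, set P = MC on the rising branch: Q = 8.
At P = ¥55 ≥ min AVC, set P = MC: Q = 7. The firm stays open but cuts output.

Output falls from 8 to 7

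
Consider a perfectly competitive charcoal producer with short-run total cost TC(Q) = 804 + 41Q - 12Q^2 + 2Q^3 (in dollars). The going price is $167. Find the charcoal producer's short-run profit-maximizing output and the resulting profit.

Profit = -$20 at Q = 7

AVC = 41 - 12Q + 2Q^2; min AVC = $23 at Q = 3. Since P = $167 ≥ min AVC, the firm produces.
With MC = 41 - 24Q + 6Q^2, P = MC on the upward-sloping part at Q* = 7.
TR = 167·7 = 1169. TC = 804 + 385 = 1189. Profit = 1169 − 1189 = -$20.
By producing, the firm covers all variable cost plus $784 of fixed cost; shutting down would lose the full $804.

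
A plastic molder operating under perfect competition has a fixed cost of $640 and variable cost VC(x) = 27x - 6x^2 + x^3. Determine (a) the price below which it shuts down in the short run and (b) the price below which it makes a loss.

Shutdown price = min AVC. AVC = 27 - 6x + x^2, with vertex at x = 3 and minimum $18.
ATC = 640/x + 27 - 6x + x^2. Setting dATC/dx = −640/x^2 − 6 + 2x = 0 gives x = 8 (since 2·8^3 − 6·8^2 = 640).
min ATC = 640/8 + 27 − 6·8 + 8^2 = $123. That is the break-even price.
Between these two prices the firm operates at a loss; above $123 it earns a profit.

Shutdown price = $18; break-even price = $123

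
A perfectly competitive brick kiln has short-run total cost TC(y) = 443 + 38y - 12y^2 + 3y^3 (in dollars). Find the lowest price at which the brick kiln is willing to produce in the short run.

Short-run supply begins at min AVC. From VC = 38y - 12y^2 + 3y^3, AVC = 38 - 12y + 3y^2.
At the minimum of AVC, MC = AVC. MC = 38 - 24y + 9y^2; setting MC = AVC gives 6y^2 - 12y = 0, so y = 2. min AVC = 26.
The firm shuts down for any P below $26.

$26 per unit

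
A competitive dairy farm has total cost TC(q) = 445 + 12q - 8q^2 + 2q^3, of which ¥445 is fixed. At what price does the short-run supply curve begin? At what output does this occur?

¥4 per unit, at q = 2

The shutdown price is the minimum of AVC. VC = 12q - 8q^2 + 2q^3, so AVC = 12 - 8q + 2q^2.
At the minimum of AVC, MC = AVC. MC = 12 - 16q + 6q^2; setting MC = AVC gives 4q^2 - 8q = 0, so q = 2. min AVC = 4.
So the shutdown price is ¥4.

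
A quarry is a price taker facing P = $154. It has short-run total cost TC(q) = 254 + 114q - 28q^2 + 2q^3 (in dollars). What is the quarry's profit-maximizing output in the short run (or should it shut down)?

Produce at q = 10

Variable cost is VC = 114q - 28q^2 + 2q^3, so AVC = VC/q = 114 - 28q + 2q^2 and MC = dTC/dq = 114 - 56q + 6q^2.
AVC is minimized where dAVC/dq = -28 + 4q = 0, at q = 7; min AVC = 114 - 28·7 + 2·7^2 = $16.
Because $154 ≥ $16, revenue can cover variable cost; the firm operates.
Set P = MC: 154 = 114 - 56q + 6q^2 → -40 - 56q + 6q^2 = 0. The roots are q = -2/3 and q = 10; the profit-maximizing output is on the rising part of MC, so q* = 10.
Check: AVC at q = 10 is $34 ≤ P, so revenue covers variable cost.
Profit = P·q − TC = 154·10 − 594 = $946.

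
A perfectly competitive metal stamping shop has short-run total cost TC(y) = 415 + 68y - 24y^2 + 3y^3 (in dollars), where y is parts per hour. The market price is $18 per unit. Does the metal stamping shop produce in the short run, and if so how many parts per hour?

Shut down

Variable cost is VC = 68y - 24y^2 + 3y^3, so AVC = VC/y = 68 - 24y + 3y^2 and MC = dTC/dy = 68 - 48y + 9y^2.
AVC is minimized where dAVC/dy = -24 + 6y = 0, at y = 4; min AVC = 68 - 24·4 + 3·4^2 = $20.
Since P = $18 < min AVC = $20, price fails to cover variable cost at any output.
Shutting down limits the loss to fixed cost, $415.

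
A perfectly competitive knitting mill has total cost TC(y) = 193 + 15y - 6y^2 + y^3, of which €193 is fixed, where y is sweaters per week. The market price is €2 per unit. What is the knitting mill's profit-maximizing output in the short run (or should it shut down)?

Shut down

Strip out fixed cost: VC = 15y - 6y^2 + y^3. Then AVC = 15 - 6y + y^2 and MC = 15 - 12y + 3y^2.
AVC hits its minimum where MC = AVC, at y = 3, giving min AVC = 15 - 6·3 + 3^2 = €6.
With P < min AVC (€2 < €6), every unit sold adds to the loss.
Shutting down limits the loss to fixed cost, €193.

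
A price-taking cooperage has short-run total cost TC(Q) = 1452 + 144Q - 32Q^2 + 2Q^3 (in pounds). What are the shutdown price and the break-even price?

AVC = 144 - 32Q + 2Q^2; minimized at Q = 8, giving min AVC = £16. That is the shutdown price.
ATC = 1452/Q + 144 - 32Q + 2Q^2. Setting dATC/dQ = −1452/Q^2 − 32 + 4Q = 0 gives Q = 11 (since 4·11^3 − 32·11^2 = 1452).
min ATC = 1452/11 + 144 − 32·11 + 2·11^2 = £166. That is the break-even price.
For £16 ≤ P < £166 the firm produces at a loss; below £16 it shuts down.

Shutdown price = £16; break-even price = £166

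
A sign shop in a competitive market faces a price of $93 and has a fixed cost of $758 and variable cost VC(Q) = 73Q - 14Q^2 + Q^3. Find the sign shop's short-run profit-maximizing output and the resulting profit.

AVC = 73 - 14Q + Q^2 has its minimum $24 at Q = 7; price $93 clears that bar, so the firm operates.
With MC = 73 - 28Q + 3Q^2, P = MC on the upward-sloping part at Q* = 10.
TR = 93·10 = 930. TC = 758 + 330 = 1088. Profit = 930 − 1088 = -$158.
That loss of $158 beats the $758 the firm would lose by shutting down; producing recovers $600 of fixed cost.

Profit = -$158 at Q = 10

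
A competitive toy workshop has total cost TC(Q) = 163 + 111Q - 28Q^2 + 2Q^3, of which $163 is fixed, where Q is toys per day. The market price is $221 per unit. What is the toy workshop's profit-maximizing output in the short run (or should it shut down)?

Strip out fixed cost: VC = 111Q - 28Q^2 + 2Q^3. Then AVC = 111 - 28Q + 2Q^2 and MC = 111 - 56Q + 6Q^2.
AVC is minimized where dAVC/dQ = -28 + 4Q = 0, at Q = 7; min AVC = 111 - 28·7 + 2·7^2 = $13.
P = $221 exceeds min AVC = $13, so the firm stays open.
Set P = MC: 221 = 111 - 56Q + 6Q^2 → -110 - 56Q + 6Q^2 = 0. The roots are Q = -5/3 and Q = 11; the profit-maximizing output is on the rising part of MC, so Q* = 11.
Check: AVC at Q = 11 is $45 ≤ P, so revenue covers variable cost.
Profit = P·Q − TC = 221·11 − 658 = $1773.

Produce at Q = 11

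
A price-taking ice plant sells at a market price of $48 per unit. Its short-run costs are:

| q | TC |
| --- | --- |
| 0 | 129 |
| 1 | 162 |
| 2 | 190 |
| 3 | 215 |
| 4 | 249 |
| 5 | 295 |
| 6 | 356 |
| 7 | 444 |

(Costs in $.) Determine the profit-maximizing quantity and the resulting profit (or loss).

Tabulate TR − TC: q=0: -129; q=1: -114; q=2: -94; q=3: -71; q=4: -57; q=5: -55; q=6: -68; q=7: -108.
Profit is maximized at q = 5. AVC there is 166/5 = $33.20 ≤ P, so producing beats shutting down (which would give -$129).

q = 5; profit = -$55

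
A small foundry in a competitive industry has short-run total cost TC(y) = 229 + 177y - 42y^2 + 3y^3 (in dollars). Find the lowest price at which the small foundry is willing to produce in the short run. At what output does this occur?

The shutdown price is the minimum of AVC. VC = 177y - 42y^2 + 3y^3, so AVC = 177 - 42y + 3y^2.
dAVC/dy = -42 + 6y = 0 gives y = 7. min AVC = 177 - 42·7 + 3·7^2 = 30.
For P < $30 the firm produces nothing.

$30 per unit, at y = 7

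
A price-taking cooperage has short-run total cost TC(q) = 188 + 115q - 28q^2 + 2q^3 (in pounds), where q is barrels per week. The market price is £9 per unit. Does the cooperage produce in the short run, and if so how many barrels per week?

Shut down

Strip out fixed cost: VC = 115q - 28q^2 + 2q^3. Then AVC = 115 - 28q + 2q^2 and MC = 115 - 56q + 6q^2.
AVC is minimized where dAVC/dq = -28 + 4q = 0, at q = 7; min AVC = 115 - 28·7 + 2·7^2 = £17.
P = £9 lies below min AVC = £17; no output level covers variable cost.
Best response: produce nothing and absorb the £188 fixed cost.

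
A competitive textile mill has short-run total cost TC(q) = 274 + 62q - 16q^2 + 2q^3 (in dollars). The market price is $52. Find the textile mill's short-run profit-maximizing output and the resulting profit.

Profit = -$174 at q = 5

AVC = 62 - 16q + 2q^2 has its minimum $30 at q = 4; price $52 clears that bar, so the firm operates.
MC = 62 - 32q + 6q^2. Setting P = MC and taking the root on the rising branch gives q* = 5.
TR = 52·5 = 260. TC = 274 + 160 = 434. Profit = 260 − 434 = -$174.
Shutting down would mean losing the fixed cost of $274, so operating at a loss of $174 is better by $100.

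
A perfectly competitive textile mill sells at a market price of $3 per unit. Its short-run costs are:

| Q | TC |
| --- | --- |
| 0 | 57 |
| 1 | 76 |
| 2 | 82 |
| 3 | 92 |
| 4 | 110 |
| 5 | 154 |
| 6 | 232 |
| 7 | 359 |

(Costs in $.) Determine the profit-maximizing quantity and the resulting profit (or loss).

Profit at each row (π = 3Q − TC): Q=0: -57; Q=1: -73; Q=2: -76; Q=3: -83; Q=4: -98; Q=5: -139; Q=6: -214; Q=7: -338.
Profit is highest at Q = 0. Equivalently, the lowest AVC in the table is 35/3 ≈ $11.67 at Q = 3, and P = $3 falls below it — price never covers variable cost, so the firm shuts down and loses only its fixed cost.

Q = 0 (shut down); profit = -$57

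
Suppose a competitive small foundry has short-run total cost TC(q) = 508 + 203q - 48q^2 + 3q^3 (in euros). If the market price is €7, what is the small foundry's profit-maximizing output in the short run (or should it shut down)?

Strip out fixed cost: VC = 203q - 48q^2 + 3q^3. Then AVC = 203 - 48q + 3q^2 and MC = 203 - 96q + 9q^2.
AVC is minimized where dAVC/dq = -48 + 6q = 0, at q = 8; min AVC = 203 - 48·8 + 3·8^2 = €11.
Since P = €7 < min AVC = €11, price fails to cover variable cost at any output.
Shutting down limits the loss to fixed cost, €508.

Shut down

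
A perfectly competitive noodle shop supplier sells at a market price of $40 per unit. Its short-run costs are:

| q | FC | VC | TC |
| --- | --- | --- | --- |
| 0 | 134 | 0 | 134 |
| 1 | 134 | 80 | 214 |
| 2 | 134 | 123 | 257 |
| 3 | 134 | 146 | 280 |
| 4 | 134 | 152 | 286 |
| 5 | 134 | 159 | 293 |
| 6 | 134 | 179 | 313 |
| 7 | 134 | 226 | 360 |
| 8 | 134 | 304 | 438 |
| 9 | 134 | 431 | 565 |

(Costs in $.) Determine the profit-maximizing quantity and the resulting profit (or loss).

Tabulate TR − TC: q=0: -134; q=1: -174; q=2: -177; q=3: -160; q=4: -126; q=5: -93; q=6: -73; q=7: -80; q=8: -118; q=9: -205.
Profit is maximized at q = 6. AVC there is 179/6 = $29.83 ≤ P, so producing beats shutting down (which would give -$134).

q = 6; profit = -$73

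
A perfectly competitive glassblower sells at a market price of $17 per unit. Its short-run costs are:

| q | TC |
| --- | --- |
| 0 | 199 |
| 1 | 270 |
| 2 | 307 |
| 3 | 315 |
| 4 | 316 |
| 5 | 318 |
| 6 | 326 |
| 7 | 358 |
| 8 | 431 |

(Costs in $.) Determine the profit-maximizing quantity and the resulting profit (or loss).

Profit at each row (π = 17q − TC): q=0: -199; q=1: -253; q=2: -273; q=3: -264; q=4: -248; q=5: -233; q=6: -224; q=7: -239; q=8: -295.
Profit is highest at q = 0. Equivalently, the lowest AVC in the table is 127/6 ≈ $21.17 at q = 6, and P = $17 falls below it — price never covers variable cost, so the firm shuts down and loses only its fixed cost.

q = 0 (shut down); profit = -$199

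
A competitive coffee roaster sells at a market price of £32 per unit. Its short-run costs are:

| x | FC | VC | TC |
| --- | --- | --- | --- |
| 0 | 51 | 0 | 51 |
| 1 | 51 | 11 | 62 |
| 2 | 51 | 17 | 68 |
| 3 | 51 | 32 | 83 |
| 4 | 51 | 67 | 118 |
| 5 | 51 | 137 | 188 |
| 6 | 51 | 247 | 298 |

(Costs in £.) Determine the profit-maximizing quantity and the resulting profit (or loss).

x = 3; profit = £13

Tabulate TR − TC: x=0: -51; x=1: -30; x=2: -4; x=3: 13; x=4: 10; x=5: -28; x=6: -106.
Profit is maximized at x = 3. AVC there is 32/3 = £10.67 ≤ P, so producing beats shutting down (which would give -£51).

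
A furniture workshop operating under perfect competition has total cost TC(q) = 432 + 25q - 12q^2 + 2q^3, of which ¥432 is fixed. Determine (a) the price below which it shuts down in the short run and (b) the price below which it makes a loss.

Shutdown price = ¥7; break-even price = ¥97

Shutdown price = min AVC. AVC = 25 - 12q + 2q^2, with vertex at q = 3 and minimum ¥7.
ATC = 432/q + 25 - 12q + 2q^2. Setting dATC/dq = −432/q^2 − 12 + 4q = 0 gives q = 6 (since 4·6^3 − 12·6^2 = 432).
min ATC = 432/6 + 25 − 12·6 + 2·6^2 = ¥97. That is the break-even price.
For ¥7 ≤ P < ¥97 the firm produces at a loss; below ¥7 it shuts down.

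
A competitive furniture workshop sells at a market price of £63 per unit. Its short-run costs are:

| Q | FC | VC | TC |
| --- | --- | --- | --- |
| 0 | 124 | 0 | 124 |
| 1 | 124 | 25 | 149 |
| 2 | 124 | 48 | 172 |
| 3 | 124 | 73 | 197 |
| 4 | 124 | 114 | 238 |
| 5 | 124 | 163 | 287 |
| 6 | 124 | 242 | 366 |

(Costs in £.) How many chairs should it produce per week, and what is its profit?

Q = 5; profit = £28

Compute π = P·Q − TC at each output: Q=0: -124; Q=1: -86; Q=2: -46; Q=3: -8; Q=4: 14; Q=5: 28; Q=6: 12.
Profit is maximized at Q = 5. AVC there is 163/5 = £32.60 ≤ P, so producing beats shutting down (which would give -£124).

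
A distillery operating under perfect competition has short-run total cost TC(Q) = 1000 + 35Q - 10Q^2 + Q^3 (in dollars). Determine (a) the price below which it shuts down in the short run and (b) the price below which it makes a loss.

AVC = 35 - 10Q + Q^2; minimized at Q = 5, giving min AVC = $10. That is the shutdown price.
ATC = 1000/Q + 35 - 10Q + Q^2. Setting dATC/dQ = −1000/Q^2 − 10 + 2Q = 0 gives Q = 10 (since 2·10^3 − 10·10^2 = 1000).
min ATC = 1000/10 + 35 − 10·10 + 10^2 = $135. That is the break-even price.
Between these two prices the firm operates at a loss; above $135 it earns a profit.

Shutdown price = $10; break-even price = $135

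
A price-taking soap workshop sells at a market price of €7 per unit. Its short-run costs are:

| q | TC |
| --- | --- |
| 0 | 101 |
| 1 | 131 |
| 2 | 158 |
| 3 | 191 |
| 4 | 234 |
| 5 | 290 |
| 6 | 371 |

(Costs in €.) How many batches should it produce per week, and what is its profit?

Tabulate TR − TC: q=0: -101; q=1: -124; q=2: -144; q=3: -170; q=4: -206; q=5: -255; q=6: -329.
Profit is highest at q = 0. Equivalently, the lowest AVC in the table is 57/2 ≈ €28.50 at q = 2, and P = €7 falls below it — price never covers variable cost, so the firm shuts down and loses only its fixed cost.

q = 0 (shut down); profit = -€101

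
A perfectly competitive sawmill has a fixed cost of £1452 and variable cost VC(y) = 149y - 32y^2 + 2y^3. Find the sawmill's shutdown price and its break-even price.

Shutdown price = min AVC. AVC = 149 - 32y + 2y^2, with vertex at y = 8 and minimum £21.
ATC = 1452/y + 149 - 32y + 2y^2. Setting dATC/dy = −1452/y^2 − 32 + 4y = 0 gives y = 11 (since 4·11^3 − 32·11^2 = 1452).
min ATC = 1452/11 + 149 − 32·11 + 2·11^2 = £171. That is the break-even price.
For £21 ≤ P < £171 the firm produces at a loss; below £21 it shuts down.

Shutdown price = £21; break-even price = £171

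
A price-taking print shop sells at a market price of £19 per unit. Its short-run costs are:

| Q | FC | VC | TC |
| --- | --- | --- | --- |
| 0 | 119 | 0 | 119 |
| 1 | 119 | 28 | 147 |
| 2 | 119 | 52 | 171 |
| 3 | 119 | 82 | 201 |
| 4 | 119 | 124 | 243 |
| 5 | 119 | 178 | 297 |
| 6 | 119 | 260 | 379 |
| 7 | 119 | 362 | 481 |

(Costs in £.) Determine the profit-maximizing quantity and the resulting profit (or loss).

Tabulate TR − TC: Q=0: -119; Q=1: -128; Q=2: -133; Q=3: -144; Q=4: -167; Q=5: -202; Q=6: -265; Q=7: -348.
Profit is highest at Q = 0. Equivalently, the lowest AVC in the table is 52/2 ≈ £26 at Q = 2, and P = £19 falls below it — price never covers variable cost, so the firm shuts down and loses only its fixed cost.

Q = 0 (shut down); profit = -£119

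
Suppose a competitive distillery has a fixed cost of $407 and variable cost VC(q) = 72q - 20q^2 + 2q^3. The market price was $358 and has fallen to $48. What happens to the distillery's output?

Output falls from 11 to 6

MC = 72 - 40q + 6q^2; the shutdown threshold is min AVC = $22 (at q = 5).
At P = $358 ≥ min AVC, set P = MC on the rising branch: q = 11.
At P = $48 ≥ min AVC, set P = MC: q = 6. The firm stays open but cuts output.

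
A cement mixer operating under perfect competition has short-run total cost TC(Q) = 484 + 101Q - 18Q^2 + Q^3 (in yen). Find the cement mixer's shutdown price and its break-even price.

AVC = 101 - 18Q + Q^2; minimized at Q = 9, giving min AVC = ¥20. That is the shutdown price.
ATC = 484/Q + 101 - 18Q + Q^2. Setting dATC/dQ = −484/Q^2 − 18 + 2Q = 0 gives Q = 11 (since 2·11^3 − 18·11^2 = 484).
min ATC = 484/11 + 101 − 18·11 + 11^2 = ¥68. That is the break-even price.
For ¥20 ≤ P < ¥68 the firm produces at a loss; below ¥20 it shuts down.

Shutdown price = ¥20; break-even price = ¥68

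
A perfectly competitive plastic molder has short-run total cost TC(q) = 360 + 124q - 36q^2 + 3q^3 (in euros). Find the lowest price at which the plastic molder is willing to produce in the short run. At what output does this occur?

The shutdown price is the minimum of AVC. VC = 124q - 36q^2 + 3q^3, so AVC = 124 - 36q + 3q^2.
dAVC/dq = -36 + 6q = 0 gives q = 6. min AVC = 124 - 36·6 + 3·6^2 = 16.
The firm shuts down for any P below €16.

€16 per unit, at q = 6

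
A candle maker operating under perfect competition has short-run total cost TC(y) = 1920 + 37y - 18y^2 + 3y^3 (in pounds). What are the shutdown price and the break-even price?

Shutdown price = £10; break-even price = £325

AVC = 37 - 18y + 3y^2; minimized at y = 3, giving min AVC = £10. That is the shutdown price.
ATC = 1920/y + 37 - 18y + 3y^2. Setting dATC/dy = −1920/y^2 − 18 + 6y = 0 gives y = 8 (since 6·8^3 − 18·8^2 = 1920).
min ATC = 1920/8 + 37 − 18·8 + 3·8^2 = £325. That is the break-even price.
Between these two prices the firm operates at a loss; above £325 it earns a profit.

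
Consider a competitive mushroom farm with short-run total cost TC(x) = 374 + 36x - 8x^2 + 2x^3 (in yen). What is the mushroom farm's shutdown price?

The firm shuts down when price falls below the minimum of average variable cost. AVC = VC/x = 36 - 8x + 2x^2.
dAVC/dx = -8 + 4x = 0 gives x = 2. min AVC = 36 - 8·2 + 2·2^2 = 28.
The firm shuts down for any P below ¥28.

¥28 per unit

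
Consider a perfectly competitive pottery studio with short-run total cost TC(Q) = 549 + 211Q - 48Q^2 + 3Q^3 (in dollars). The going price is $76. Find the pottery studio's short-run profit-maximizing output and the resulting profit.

Profit = -$63 at Q = 9

AVC = 211 - 48Q + 3Q^2; min AVC = $19 at Q = 8. Since P = $76 ≥ min AVC, the firm produces.
MC = 211 - 96Q + 9Q^2. Setting P = MC and taking the root on the rising branch gives Q* = 9.
TR = 76·9 = 684. TC = 549 + 198 = 747. Profit = 684 − 747 = -$63.
By producing, the firm covers all variable cost plus $486 of fixed cost; shutting down would lose the full $549.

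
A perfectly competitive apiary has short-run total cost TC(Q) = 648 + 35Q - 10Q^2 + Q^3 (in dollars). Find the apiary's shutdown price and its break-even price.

Shutdown price = $10; break-even price = $98

AVC = 35 - 10Q + Q^2; minimized at Q = 5, giving min AVC = $10. That is the shutdown price.
ATC = 648/Q + 35 - 10Q + Q^2. Setting dATC/dQ = −648/Q^2 − 10 + 2Q = 0 gives Q = 9 (since 2·9^3 − 10·9^2 = 648).
min ATC = 648/9 + 35 − 10·9 + 9^2 = $98. That is the break-even price.
Between these two prices the firm operates at a loss; above $98 it earns a profit.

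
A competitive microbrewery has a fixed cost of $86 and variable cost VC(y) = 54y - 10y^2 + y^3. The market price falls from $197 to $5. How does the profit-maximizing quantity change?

AVC = 54 - 10y + y^2, minimized at y = 5 where min AVC = $29. MC = 54 - 20y + 3y^2.
With P = $197 above the shutdown price, P = MC gives y = 11.
At P = $5 < min AVC = $29, price no longer covers variable cost at any output, so the firm shuts down: y = 0.

Output falls from 11 to 0 (the firm shuts down)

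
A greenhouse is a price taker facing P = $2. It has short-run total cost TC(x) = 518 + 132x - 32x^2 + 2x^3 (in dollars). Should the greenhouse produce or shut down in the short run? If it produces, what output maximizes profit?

Shut down

Variable cost is VC = 132x - 32x^2 + 2x^3, so AVC = VC/x = 132 - 32x + 2x^2 and MC = dTC/dx = 132 - 64x + 6x^2.
The AVC parabola has its vertex at x = 32/4 = 8, where AVC = 132 - 32·8 + 2·8^2 = $4.
With P < min AVC ($2 < $4), every unit sold adds to the loss.
The firm minimizes its loss by shutting down and losing only its fixed cost of $518.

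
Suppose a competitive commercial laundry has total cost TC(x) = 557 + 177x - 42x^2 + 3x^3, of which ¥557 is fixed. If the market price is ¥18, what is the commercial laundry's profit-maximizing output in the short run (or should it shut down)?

Shut down

Variable cost is VC = 177x - 42x^2 + 3x^3, so AVC = VC/x = 177 - 42x + 3x^2 and MC = dTC/dx = 177 - 84x + 9x^2.
The AVC parabola has its vertex at x = 42/6 = 7, where AVC = 177 - 42·7 + 3·7^2 = ¥30.
P = ¥18 lies below min AVC = ¥30; no output level covers variable cost.
The firm minimizes its loss by shutting down and losing only its fixed cost of ¥557.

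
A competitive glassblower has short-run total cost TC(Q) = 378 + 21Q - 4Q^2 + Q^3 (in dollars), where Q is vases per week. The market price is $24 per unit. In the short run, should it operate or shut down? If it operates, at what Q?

Produce at Q = 3

Variable cost is VC = 21Q - 4Q^2 + Q^3, so AVC = VC/Q = 21 - 4Q + Q^2 and MC = dTC/dQ = 21 - 8Q + 3Q^2.
AVC hits its minimum where MC = AVC, at Q = 2, giving min AVC = 21 - 4·2 + 2^2 = $17.
Because $24 ≥ $17, revenue can cover variable cost; the firm operates.
Set P = MC: 24 = 21 - 8Q + 3Q^2 → -3 - 8Q + 3Q^2 = 0. The roots are Q = -1/3 and Q = 3; the profit-maximizing output is on the rising part of MC, so Q* = 3.
Check: AVC at Q = 3 is $18 ≤ P, so revenue covers variable cost.
Profit = P·Q − TC = 24·3 − 432 = -$360, a loss, but smaller than the $378 fixed cost the firm would lose by shutting down.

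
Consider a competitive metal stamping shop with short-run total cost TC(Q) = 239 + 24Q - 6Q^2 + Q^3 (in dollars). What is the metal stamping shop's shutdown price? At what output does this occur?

$15 per unit, at Q = 3

Short-run supply begins at min AVC. From VC = 24Q - 6Q^2 + Q^3, AVC = 24 - 6Q + Q^2.
dAVC/dQ = -6 + 2Q = 0 gives Q = 3. min AVC = 24 - 6·3 + 3^2 = 15.
So the shutdown price is $15.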